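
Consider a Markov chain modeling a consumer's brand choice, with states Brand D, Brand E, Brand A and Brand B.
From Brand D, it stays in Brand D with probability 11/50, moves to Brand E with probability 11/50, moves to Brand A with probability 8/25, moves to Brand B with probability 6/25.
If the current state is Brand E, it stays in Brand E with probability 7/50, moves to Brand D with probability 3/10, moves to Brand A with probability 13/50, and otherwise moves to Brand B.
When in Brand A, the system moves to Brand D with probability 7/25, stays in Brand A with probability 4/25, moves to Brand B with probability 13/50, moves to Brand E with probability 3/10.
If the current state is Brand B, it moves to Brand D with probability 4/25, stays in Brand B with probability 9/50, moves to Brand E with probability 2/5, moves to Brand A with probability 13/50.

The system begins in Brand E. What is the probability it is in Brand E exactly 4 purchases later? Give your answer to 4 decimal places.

0.2637

Propagate the distribution vector 4 purchases from Brand E.
After 0 purchases: (0.0000, 1.0000, 0.0000, 0.0000)
After 1 purchase: (0.3000, 0.1400, 0.2600, 0.3000)
After 2 purchases: (0.2288, 0.2836, 0.2520, 0.2356)
After 3 purchases: (0.2437, 0.2599, 0.2485, 0.2479)
After 4 purchases: (0.2408, 0.2637, 0.2498, 0.2457)
P(in Brand E after 4 purchases) = 0.2637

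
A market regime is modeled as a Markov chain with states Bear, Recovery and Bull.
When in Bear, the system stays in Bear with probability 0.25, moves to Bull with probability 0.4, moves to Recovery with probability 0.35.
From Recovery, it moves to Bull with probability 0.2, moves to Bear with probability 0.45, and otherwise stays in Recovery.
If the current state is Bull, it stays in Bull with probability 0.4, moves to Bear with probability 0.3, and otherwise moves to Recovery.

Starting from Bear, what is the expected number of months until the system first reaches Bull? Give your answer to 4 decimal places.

3.0303

Let t(s) be the expected number of months to first reach Bull from state s, with t(Bull) = 0. Conditioning on the first month:
t(Bear) = 1 + 0.25·t(Bear) + 0.35·t(Recovery)
t(Recovery) = 1 + 0.45·t(Bear) + 0.35·t(Recovery)
Solving: t(Bear) = 3.0303, t(Recovery) = 3.6364.
Expected months from Bear to Bull: 3.0303.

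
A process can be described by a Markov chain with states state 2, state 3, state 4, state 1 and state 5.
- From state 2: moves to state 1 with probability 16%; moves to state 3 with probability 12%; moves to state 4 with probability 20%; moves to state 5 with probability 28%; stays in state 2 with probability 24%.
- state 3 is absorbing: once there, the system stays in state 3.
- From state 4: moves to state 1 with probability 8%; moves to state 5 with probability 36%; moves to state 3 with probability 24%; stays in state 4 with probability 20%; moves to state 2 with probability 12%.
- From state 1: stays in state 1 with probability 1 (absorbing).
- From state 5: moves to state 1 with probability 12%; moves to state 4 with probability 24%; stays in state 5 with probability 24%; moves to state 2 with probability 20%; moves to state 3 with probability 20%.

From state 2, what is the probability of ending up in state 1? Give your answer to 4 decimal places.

0.4391

Let h(s) be the probability of absorption at state 1 starting from transient state s. Then h(state 1) = 1 and h(state 3) = 0. By first-step analysis:
h(state 2) = 0.24·h(state 2) + 0.12·0 + 0.2·h(state 4) + 0.16·1 + 0.28·h(state 5)
h(state 4) = 0.12·h(state 2) + 0.24·0 + 0.2·h(state 4) + 0.08·1 + 0.36·h(state 5)
h(state 5) = 0.2·h(state 2) + 0.2·0 + 0.24·h(state 4) + 0.12·1 + 0.24·h(state 5)
Solving: h(state 2) = 0.4391, h(state 4) = 0.3368, h(state 5) = 0.3798.
Starting from state 2, the probability is 0.4391.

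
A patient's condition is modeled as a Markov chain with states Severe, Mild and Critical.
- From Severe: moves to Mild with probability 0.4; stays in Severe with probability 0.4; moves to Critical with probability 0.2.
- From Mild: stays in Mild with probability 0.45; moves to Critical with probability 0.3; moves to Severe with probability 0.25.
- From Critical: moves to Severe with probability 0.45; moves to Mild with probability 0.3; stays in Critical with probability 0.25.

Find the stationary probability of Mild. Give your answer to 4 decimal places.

0.3945

Let the stationary distribution be π with π = πP and π_1 + π_2 + π_3 = 1.
π_1 = 0.4·π_1 + 0.25·π_2 + 0.45·π_3
π_2 = 0.4·π_1 + 0.45·π_2 + 0.3·π_3
Solving with the normalization constraint gives π = (0.3534, 0.3945, 0.2521).
So the stationary probability of Mild is 0.3945.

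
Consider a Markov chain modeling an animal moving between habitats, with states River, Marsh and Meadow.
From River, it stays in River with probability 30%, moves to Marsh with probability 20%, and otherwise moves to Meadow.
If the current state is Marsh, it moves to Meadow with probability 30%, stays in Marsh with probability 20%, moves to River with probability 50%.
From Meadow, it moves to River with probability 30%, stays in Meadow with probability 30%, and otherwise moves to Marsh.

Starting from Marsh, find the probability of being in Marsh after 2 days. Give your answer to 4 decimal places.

Sum over the intermediate state after 1 day:
P = P(Marsh→River)·P(River→Marsh) + P(Marsh→Marsh)·P(Marsh→Marsh) + P(Marsh→Meadow)·P(Meadow→Marsh)
  = 0.5×0.2 + 0.2×0.2 + 0.3×0.4
  = 0.1000 + 0.0400 + 0.1200 = 0.2600

0.2600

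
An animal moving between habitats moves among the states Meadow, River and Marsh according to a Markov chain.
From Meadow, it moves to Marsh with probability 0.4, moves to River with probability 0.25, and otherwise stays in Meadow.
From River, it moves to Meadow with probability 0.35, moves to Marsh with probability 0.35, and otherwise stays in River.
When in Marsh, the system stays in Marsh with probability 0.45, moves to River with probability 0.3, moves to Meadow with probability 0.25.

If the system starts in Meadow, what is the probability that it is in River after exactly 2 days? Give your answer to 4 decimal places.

0.2825

Sum over the intermediate state after 1 day:
P = P(Meadow→Meadow)·P(Meadow→River) + P(Meadow→River)·P(River→River) + P(Meadow→Marsh)·P(Marsh→River)
  = 0.35×0.25 + 0.25×0.3 + 0.4×0.3
  = 0.0875 + 0.0750 + 0.1200 = 0.2825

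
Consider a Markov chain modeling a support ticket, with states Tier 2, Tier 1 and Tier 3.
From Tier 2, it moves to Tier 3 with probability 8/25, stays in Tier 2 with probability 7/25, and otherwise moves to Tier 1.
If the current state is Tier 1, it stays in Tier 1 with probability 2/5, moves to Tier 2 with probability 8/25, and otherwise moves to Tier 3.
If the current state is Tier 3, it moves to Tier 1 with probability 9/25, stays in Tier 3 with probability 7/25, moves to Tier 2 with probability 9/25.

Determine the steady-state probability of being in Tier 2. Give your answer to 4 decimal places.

Let the stationary distribution be π with π = πP and π_1 + π_2 + π_3 = 1.
π_1 = 0.28·π_1 + 0.32·π_2 + 0.36·π_3
π_2 = 0.4·π_1 + 0.4·π_2 + 0.36·π_3
Solving with the normalization constraint gives π = (0.3190, 0.3883, 0.2928).
So the stationary probability of Tier 2 is 0.3190.

0.3190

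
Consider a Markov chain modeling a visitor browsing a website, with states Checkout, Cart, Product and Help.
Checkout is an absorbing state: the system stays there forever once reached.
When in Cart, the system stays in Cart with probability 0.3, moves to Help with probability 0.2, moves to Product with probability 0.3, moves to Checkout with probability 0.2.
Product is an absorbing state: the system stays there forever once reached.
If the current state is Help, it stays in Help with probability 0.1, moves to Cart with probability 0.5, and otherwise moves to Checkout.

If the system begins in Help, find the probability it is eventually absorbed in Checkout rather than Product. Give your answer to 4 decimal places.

Let h(s) be the probability of absorption at Checkout starting from transient state s. Then h(Checkout) = 1 and h(Product) = 0. By first-step analysis:
h(Cart) = 0.2·1 + 0.3·h(Cart) + 0.3·0 + 0.2·h(Help)
h(Help) = 0.4·1 + 0.5·h(Cart) + 0.1·h(Help)
Solving: h(Cart) = 0.4906, h(Help) = 0.7170.
Starting from Help, the probability is 0.7170.

0.7170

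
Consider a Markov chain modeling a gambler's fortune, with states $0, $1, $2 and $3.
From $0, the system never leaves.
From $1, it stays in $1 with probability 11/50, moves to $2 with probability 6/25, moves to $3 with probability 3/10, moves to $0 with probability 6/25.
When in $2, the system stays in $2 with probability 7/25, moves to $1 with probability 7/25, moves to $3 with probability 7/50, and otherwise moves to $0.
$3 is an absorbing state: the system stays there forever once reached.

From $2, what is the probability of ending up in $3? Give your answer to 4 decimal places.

0.3908

Let h(s) be the probability of absorption at $3 starting from transient state s. Then h($3) = 1 and h($0) = 0. By first-step analysis:
h($1) = 0.24·0 + 0.22·h($1) + 0.24·h($2) + 0.3·1
h($2) = 0.3·0 + 0.28·h($1) + 0.28·h($2) + 0.14·1
Solving: h($1) = 0.5049, h($2) = 0.3908.
Starting from $2, the probability is 0.3908.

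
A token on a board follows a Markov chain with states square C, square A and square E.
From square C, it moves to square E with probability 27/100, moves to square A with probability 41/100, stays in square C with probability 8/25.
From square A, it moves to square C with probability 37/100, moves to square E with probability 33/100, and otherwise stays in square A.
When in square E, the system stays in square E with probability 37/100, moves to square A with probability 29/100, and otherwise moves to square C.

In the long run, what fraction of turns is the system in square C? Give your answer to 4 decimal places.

Let the stationary distribution be π with π = πP and π_1 + π_2 + π_3 = 1.
π_1 = 0.32·π_1 + 0.37·π_2 + 0.34·π_3
π_2 = 0.41·π_1 + 0.3·π_2 + 0.29·π_3
Solving with the normalization constraint gives π = (0.3432, 0.3345, 0.3223).
So the stationary probability of square C is 0.3432.

0.3432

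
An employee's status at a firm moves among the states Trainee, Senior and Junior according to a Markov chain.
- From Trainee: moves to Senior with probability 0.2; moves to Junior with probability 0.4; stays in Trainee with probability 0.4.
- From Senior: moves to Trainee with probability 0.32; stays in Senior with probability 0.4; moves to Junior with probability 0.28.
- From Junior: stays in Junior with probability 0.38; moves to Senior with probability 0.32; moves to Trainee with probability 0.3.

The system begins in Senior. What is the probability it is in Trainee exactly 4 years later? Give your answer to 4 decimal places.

Propagate the distribution vector 4 years from Senior.
After 0 years: (0.0000, 1.0000, 0.0000)
After 1 year: (0.3200, 0.4000, 0.2800)
After 2 years: (0.3400, 0.3136, 0.3464)
After 3 years: (0.3403, 0.3043, 0.3554)
After 4 years: (0.3401, 0.3035, 0.3564)
P(in Trainee after 4 years) = 0.3401

0.3401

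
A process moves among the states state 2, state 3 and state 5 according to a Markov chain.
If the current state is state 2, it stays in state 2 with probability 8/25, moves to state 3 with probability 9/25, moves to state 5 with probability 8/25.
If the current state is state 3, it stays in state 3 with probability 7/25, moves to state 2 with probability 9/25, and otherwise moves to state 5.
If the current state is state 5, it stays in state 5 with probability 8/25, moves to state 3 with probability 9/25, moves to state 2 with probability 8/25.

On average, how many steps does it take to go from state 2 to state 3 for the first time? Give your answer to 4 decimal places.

Let t(s) be the expected number of steps to first reach state 3 from state s, with t(state 3) = 0. Conditioning on the first step:
t(state 2) = 1 + 0.32·t(state 2) + 0.32·t(state 5)
t(state 5) = 1 + 0.32·t(state 2) + 0.32·t(state 5)
Solving: t(state 2) = 2.7778, t(state 5) = 2.7778.
Expected steps from state 2 to state 3: 2.7778.

2.7778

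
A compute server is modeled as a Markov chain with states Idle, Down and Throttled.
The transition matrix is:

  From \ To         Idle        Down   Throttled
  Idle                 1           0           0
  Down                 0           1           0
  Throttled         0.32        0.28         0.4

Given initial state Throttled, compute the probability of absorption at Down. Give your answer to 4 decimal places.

Let h(s) be the probability of absorption at Down starting from transient state s. Then h(Down) = 1 and h(Idle) = 0. By first-step analysis:
h(Throttled) = 0.32·0 + 0.28·1 + 0.4·h(Throttled)
Solving: h(Throttled) = 0.4667.
Starting from Throttled, the probability is 0.4667.

0.4667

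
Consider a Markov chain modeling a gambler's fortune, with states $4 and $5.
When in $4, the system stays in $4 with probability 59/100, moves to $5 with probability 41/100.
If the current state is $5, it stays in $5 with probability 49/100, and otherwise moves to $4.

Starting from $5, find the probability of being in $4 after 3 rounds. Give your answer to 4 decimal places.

Propagate the distribution vector 3 rounds from $5.
After 0 rounds: (0.0000, 1.0000)
After 1 round: (0.5100, 0.4900)
After 2 rounds: (0.5508, 0.4492)
After 3 rounds: (0.5541, 0.4459)
P(in $4 after 3 rounds) = 0.5541

0.5541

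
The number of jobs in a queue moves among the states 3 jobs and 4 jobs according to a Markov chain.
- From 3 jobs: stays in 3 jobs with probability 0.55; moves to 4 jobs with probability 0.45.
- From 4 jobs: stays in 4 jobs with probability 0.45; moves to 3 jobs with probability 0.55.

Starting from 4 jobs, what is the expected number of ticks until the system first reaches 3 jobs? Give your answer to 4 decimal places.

1.8182

Let t(s) be the expected number of ticks to first reach 3 jobs from state s, with t(3 jobs) = 0. Conditioning on the first tick:
t(4 jobs) = 1 + 0.45·t(4 jobs)
Solving: t(4 jobs) = 1.8182.
Expected ticks from 4 jobs to 3 jobs: 1.8182.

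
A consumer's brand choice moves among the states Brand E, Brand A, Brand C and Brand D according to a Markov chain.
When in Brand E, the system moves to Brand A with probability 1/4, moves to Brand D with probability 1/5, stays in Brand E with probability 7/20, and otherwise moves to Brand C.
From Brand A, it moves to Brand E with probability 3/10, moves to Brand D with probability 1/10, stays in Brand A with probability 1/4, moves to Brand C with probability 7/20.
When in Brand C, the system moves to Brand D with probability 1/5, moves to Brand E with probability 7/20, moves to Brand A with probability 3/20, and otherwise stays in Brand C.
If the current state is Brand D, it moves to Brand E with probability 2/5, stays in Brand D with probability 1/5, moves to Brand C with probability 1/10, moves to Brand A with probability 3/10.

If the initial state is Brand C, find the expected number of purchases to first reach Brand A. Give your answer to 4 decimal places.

4.6296

Let t(s) be the expected number of purchases to first reach Brand A from state s, with t(Brand A) = 0. Conditioning on the first purchase:
t(Brand E) = 1 + 0.35·t(Brand E) + 0.2·t(Brand C) + 0.2·t(Brand D)
t(Brand C) = 1 + 0.35·t(Brand E) + 0.3·t(Brand C) + 0.2·t(Brand D)
t(Brand D) = 1 + 0.4·t(Brand E) + 0.1·t(Brand C) + 0.2·t(Brand D)
Solving: t(Brand E) = 4.1667, t(Brand C) = 4.6296, t(Brand D) = 3.9120.
Expected purchases from Brand C to Brand A: 4.6296.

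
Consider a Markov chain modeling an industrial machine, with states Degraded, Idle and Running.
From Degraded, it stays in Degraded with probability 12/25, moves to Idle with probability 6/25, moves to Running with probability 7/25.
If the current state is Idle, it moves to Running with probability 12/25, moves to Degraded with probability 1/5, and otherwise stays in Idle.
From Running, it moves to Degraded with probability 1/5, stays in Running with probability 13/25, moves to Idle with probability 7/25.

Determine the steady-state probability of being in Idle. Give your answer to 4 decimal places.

Let the stationary distribution be π with π = πP and π_1 + π_2 + π_3 = 1.
π_1 = 0.48·π_1 + 0.2·π_2 + 0.2·π_3
π_2 = 0.24·π_1 + 0.32·π_2 + 0.28·π_3
Solving with the normalization constraint gives π = (0.2778, 0.2801, 0.4421).
So the stationary probability of Idle is 0.2801.

0.2801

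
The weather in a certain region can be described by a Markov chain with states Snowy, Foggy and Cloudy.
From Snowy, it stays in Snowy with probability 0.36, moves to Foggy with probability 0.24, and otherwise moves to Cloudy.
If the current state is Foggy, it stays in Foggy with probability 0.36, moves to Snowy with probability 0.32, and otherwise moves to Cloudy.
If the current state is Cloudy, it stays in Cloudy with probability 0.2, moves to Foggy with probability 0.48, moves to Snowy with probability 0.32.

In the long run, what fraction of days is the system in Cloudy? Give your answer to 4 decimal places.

0.3095

Let the stationary distribution be π with π = πP and π_1 + π_2 + π_3 = 1.
π_1 = 0.36·π_1 + 0.32·π_2 + 0.32·π_3
π_2 = 0.24·π_1 + 0.36·π_2 + 0.48·π_3
Solving with the normalization constraint gives π = (0.3333, 0.3571, 0.3095).
So the stationary probability of Cloudy is 0.3095.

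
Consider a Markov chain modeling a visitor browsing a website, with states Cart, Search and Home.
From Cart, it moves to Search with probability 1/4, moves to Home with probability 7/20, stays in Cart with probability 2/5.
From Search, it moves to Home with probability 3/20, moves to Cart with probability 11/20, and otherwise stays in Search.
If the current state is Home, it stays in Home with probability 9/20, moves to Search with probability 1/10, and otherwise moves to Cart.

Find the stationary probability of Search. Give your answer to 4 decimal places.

0.2091

Let the stationary distribution be π with π = πP and π_1 + π_2 + π_3 = 1.
π_1 = 0.4·π_1 + 0.55·π_2 + 0.45·π_3
π_2 = 0.25·π_1 + 0.3·π_2 + 0.1·π_3
Solving with the normalization constraint gives π = (0.4485, 0.2091, 0.3424).
So the stationary probability of Search is 0.2091.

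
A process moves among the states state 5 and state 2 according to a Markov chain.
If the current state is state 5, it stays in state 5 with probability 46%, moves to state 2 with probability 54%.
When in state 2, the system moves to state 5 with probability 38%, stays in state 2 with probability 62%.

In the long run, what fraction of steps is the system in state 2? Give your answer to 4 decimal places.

0.5870

Let the stationary distribution be π with π = πP and π_1 + π_2 = 1.
π_1 = 0.46·π_1 + 0.38·π_2
Solving with the normalization constraint gives π = (0.4130, 0.5870).
So the stationary probability of state 2 is 0.5870.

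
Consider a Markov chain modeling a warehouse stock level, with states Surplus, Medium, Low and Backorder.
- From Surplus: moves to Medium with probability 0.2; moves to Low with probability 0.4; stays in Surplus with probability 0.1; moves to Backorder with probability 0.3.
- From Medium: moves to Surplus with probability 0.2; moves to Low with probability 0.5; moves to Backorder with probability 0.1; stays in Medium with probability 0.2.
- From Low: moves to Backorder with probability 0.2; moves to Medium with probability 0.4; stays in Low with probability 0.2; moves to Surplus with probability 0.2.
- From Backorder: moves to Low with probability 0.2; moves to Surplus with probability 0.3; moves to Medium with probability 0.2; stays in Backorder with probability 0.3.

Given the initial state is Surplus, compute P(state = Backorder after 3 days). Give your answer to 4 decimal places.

Propagate the distribution vector 3 days from Surplus.
After 0 days: (1.0000, 0.0000, 0.0000, 0.0000)
After 1 day: (0.1000, 0.2000, 0.4000, 0.3000)
After 2 days: (0.2200, 0.2800, 0.2800, 0.2200)
After 3 days: (0.2000, 0.2560, 0.3280, 0.2160)
P(in Backorder after 3 days) = 0.2160

0.2160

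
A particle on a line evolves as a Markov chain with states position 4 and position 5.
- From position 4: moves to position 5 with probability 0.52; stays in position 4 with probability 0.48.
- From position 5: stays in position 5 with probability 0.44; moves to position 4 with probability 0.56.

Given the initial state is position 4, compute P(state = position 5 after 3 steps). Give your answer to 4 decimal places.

0.4817

Propagate the distribution vector 3 steps from position 4.
After 0 steps: (1.0000, 0.0000)
After 1 step: (0.4800, 0.5200)
After 2 steps: (0.5216, 0.4784)
After 3 steps: (0.5183, 0.4817)
P(in position 5 after 3 steps) = 0.4817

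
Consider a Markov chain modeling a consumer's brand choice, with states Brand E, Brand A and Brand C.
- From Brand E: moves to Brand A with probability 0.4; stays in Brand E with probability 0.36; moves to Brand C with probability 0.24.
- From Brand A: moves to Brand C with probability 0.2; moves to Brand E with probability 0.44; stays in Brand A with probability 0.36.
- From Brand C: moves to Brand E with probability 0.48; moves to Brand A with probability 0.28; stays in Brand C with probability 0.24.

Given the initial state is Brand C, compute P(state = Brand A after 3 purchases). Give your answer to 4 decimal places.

0.3581

Propagate the distribution vector 3 purchases from Brand C.
After 0 purchases: (0.0000, 0.0000, 1.0000)
After 1 purchase: (0.4800, 0.2800, 0.2400)
After 2 purchases: (0.4112, 0.3600, 0.2288)
After 3 purchases: (0.4163, 0.3581, 0.2256)
P(in Brand A after 3 purchases) = 0.3581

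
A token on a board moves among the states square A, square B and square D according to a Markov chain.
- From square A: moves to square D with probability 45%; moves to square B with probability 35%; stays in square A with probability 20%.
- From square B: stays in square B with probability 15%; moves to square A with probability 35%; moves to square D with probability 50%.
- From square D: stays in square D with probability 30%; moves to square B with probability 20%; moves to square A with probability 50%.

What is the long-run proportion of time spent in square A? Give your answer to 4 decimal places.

0.3568

Let the stationary distribution be π with π = πP and π_1 + π_2 + π_3 = 1.
π_1 = 0.2·π_1 + 0.35·π_2 + 0.5·π_3
π_2 = 0.35·π_1 + 0.15·π_2 + 0.2·π_3
Solving with the normalization constraint gives π = (0.3568, 0.2414, 0.4018).
So the stationary probability of square A is 0.3568.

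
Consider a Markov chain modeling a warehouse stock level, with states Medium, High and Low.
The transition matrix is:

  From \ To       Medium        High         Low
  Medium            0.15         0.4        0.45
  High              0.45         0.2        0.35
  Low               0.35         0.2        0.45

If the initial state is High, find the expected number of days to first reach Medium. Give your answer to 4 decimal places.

2.4324

Let t(s) be the expected number of days to first reach Medium from state s, with t(Medium) = 0. Conditioning on the first day:
t(High) = 1 + 0.2·t(High) + 0.35·t(Low)
t(Low) = 1 + 0.2·t(High) + 0.45·t(Low)
Solving: t(High) = 2.4324, t(Low) = 2.7027.
Expected days from High to Medium: 2.4324.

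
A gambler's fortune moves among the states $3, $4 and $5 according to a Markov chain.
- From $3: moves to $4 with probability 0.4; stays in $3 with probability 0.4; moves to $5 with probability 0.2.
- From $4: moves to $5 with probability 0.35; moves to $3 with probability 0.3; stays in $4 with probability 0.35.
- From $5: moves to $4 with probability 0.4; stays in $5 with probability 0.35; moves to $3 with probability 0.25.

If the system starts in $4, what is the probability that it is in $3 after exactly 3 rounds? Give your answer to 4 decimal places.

0.3160

Propagate the distribution vector 3 rounds from $4.
After 0 rounds: (0.0000, 1.0000, 0.0000)
After 1 round: (0.3000, 0.3500, 0.3500)
After 2 rounds: (0.3125, 0.3825, 0.3050)
After 3 rounds: (0.3160, 0.3809, 0.3031)
P(in $3 after 3 rounds) = 0.3160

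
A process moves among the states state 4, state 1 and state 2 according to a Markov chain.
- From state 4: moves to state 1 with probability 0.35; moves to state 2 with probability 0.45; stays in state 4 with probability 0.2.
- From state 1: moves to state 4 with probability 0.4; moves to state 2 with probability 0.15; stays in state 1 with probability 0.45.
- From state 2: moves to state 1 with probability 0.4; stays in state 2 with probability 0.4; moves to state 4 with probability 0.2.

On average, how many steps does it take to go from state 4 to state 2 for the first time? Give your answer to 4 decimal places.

Let t(s) be the expected number of steps to first reach state 2 from state s, with t(state 2) = 0. Conditioning on the first step:
t(state 4) = 1 + 0.2·t(state 4) + 0.35·t(state 1)
t(state 1) = 1 + 0.4·t(state 4) + 0.45·t(state 1)
Solving: t(state 4) = 3.0000, t(state 1) = 4.0000.
Expected steps from state 4 to state 2: 3.0000.

3.0000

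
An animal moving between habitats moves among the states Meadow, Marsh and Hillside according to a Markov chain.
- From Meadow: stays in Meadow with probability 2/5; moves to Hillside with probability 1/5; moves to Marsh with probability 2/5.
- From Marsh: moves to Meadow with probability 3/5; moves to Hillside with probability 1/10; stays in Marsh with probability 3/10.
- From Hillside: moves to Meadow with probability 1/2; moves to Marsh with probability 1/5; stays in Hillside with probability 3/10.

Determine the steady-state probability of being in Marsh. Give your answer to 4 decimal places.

0.3299

Let the stationary distribution be π with π = πP and π_1 + π_2 + π_3 = 1.
π_1 = 0.4·π_1 + 0.6·π_2 + 0.5·π_3
π_2 = 0.4·π_1 + 0.3·π_2 + 0.2·π_3
Solving with the normalization constraint gives π = (0.4845, 0.3299, 0.1856).
So the stationary probability of Marsh is 0.3299.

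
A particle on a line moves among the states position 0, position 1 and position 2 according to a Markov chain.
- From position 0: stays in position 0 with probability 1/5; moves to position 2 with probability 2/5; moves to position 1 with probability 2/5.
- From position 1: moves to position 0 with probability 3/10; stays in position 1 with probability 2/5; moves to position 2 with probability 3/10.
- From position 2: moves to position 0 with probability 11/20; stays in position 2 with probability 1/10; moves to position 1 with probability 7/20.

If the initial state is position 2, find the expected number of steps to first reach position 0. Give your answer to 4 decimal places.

2.1839

Let t(s) be the expected number of steps to first reach position 0 from state s, with t(position 0) = 0. Conditioning on the first step:
t(position 1) = 1 + 0.4·t(position 1) + 0.3·t(position 2)
t(position 2) = 1 + 0.35·t(position 1) + 0.1·t(position 2)
Solving: t(position 1) = 2.7586, t(position 2) = 2.1839.
Expected steps from position 2 to position 0: 2.1839.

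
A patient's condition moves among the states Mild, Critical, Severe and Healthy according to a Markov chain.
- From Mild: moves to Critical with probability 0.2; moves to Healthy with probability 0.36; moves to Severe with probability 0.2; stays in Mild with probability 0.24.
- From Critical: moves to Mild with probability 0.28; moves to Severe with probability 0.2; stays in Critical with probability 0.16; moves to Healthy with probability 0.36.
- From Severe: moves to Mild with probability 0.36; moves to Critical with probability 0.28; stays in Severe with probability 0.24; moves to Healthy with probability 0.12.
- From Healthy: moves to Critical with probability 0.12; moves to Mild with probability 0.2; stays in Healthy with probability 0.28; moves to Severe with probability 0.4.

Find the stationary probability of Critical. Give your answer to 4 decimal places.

0.1916

Let the stationary distribution be π with π = πP and π_1 + π_2 + π_3 + π_4 = 1.
π_1 = 0.24·π_1 + 0.28·π_2 + 0.36·π_3 + 0.2·π_4
π_2 = 0.2·π_1 + 0.16·π_2 + 0.28·π_3 + 0.12·π_4
π_3 = 0.2·π_1 + 0.2·π_2 + 0.24·π_3 + 0.4·π_4
Solving with the normalization constraint gives π = (0.2686, 0.1916, 0.2655, 0.2743).
So the stationary probability of Critical is 0.1916.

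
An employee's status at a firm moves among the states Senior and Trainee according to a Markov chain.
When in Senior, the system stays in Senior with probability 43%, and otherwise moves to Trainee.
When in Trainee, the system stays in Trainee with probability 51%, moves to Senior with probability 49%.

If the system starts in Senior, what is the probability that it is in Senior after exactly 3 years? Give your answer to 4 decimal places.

0.4621

Propagate the distribution vector 3 years from Senior.
After 0 years: (1.0000, 0.0000)
After 1 year: (0.4300, 0.5700)
After 2 years: (0.4642, 0.5358)
After 3 years: (0.4621, 0.5379)
P(in Senior after 3 years) = 0.4621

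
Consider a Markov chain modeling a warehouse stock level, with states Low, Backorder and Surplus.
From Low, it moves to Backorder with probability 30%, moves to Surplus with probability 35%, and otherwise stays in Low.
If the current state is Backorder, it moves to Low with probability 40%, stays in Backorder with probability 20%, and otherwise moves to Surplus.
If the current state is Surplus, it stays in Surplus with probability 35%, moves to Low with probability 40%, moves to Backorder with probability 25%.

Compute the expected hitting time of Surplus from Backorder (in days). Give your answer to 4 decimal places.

2.6250

Let t(s) be the expected number of days to first reach Surplus from state s, with t(Surplus) = 0. Conditioning on the first day:
t(Low) = 1 + 0.35·t(Low) + 0.3·t(Backorder)
t(Backorder) = 1 + 0.4·t(Low) + 0.2·t(Backorder)
Solving: t(Low) = 2.7500, t(Backorder) = 2.6250.
Expected days from Backorder to Surplus: 2.6250.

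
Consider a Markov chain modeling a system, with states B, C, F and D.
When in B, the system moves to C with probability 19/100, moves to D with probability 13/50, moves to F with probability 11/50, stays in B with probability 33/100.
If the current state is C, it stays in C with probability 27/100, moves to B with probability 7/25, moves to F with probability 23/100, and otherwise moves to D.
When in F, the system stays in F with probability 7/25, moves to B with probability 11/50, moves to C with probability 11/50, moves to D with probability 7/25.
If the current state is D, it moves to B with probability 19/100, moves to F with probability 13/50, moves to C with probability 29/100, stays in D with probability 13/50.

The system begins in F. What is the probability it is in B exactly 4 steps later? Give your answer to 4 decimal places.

Propagate the distribution vector 4 steps from F.
After 0 steps: (0.0000, 0.0000, 1.0000, 0.0000)
After 1 step: (0.2200, 0.2200, 0.2800, 0.2800)
After 2 steps: (0.2490, 0.2440, 0.2502, 0.2568)
After 3 steps: (0.2543, 0.2427, 0.2477, 0.2552)
After 4 steps: (0.2549, 0.2424, 0.2475, 0.2552)
P(in B after 4 steps) = 0.2549

0.2549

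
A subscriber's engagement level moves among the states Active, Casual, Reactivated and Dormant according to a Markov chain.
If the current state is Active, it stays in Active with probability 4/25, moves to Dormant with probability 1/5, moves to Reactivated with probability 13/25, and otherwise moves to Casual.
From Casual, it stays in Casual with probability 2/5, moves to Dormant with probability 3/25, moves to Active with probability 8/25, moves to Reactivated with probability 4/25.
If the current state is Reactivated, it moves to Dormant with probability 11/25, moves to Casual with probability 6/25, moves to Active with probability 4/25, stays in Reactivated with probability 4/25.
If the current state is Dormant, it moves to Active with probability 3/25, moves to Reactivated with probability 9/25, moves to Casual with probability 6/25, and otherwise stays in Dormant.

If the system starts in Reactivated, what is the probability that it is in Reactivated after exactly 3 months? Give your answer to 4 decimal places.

Propagate the distribution vector 3 months from Reactivated.
After 0 months: (0.0000, 0.0000, 1.0000, 0.0000)
After 1 month: (0.1600, 0.2400, 0.1600, 0.4400)
After 2 months: (0.1808, 0.2592, 0.3056, 0.2544)
After 3 months: (0.1913, 0.2598, 0.2760, 0.2730)
P(in Reactivated after 3 months) = 0.2760

0.2760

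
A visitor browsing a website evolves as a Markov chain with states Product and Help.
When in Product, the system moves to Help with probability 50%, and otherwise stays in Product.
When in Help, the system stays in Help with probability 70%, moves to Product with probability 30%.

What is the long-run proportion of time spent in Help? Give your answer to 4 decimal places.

Let the stationary distribution be π with π = πP and π_1 + π_2 = 1.
π_1 = 0.5·π_1 + 0.3·π_2
Solving with the normalization constraint gives π = (0.3750, 0.6250).
So the stationary probability of Help is 0.6250.

0.6250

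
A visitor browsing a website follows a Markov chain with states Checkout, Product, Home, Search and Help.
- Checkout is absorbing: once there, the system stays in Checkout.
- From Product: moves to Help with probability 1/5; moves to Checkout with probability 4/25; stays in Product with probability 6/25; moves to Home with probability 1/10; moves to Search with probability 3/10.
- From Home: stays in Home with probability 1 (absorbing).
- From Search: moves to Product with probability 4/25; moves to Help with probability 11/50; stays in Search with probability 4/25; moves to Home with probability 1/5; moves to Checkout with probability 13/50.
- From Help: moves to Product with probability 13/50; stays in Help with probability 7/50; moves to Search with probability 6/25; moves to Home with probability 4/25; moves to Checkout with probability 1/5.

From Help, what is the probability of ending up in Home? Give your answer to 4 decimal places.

0.4315

Let h(s) be the probability of absorption at Home starting from transient state s. Then h(Home) = 1 and h(Checkout) = 0. By first-step analysis:
h(Product) = 0.16·0 + 0.24·h(Product) + 0.1·1 + 0.3·h(Search) + 0.2·h(Help)
h(Search) = 0.26·0 + 0.16·h(Product) + 0.2·1 + 0.16·h(Search) + 0.22·h(Help)
h(Help) = 0.2·0 + 0.26·h(Product) + 0.16·1 + 0.24·h(Search) + 0.14·h(Help)
Solving: h(Product) = 0.4149, h(Search) = 0.4302, h(Help) = 0.4315.
Starting from Help, the probability is 0.4315.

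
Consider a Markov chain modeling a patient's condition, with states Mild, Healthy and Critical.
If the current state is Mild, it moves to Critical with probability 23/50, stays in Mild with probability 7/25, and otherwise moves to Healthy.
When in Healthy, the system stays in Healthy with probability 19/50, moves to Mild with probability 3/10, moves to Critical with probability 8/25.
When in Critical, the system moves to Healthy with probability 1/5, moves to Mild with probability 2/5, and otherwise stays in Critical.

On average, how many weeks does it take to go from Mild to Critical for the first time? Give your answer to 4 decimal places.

Let t(s) be the expected number of weeks to first reach Critical from state s, with t(Critical) = 0. Conditioning on the first week:
t(Mild) = 1 + 0.28·t(Mild) + 0.26·t(Healthy)
t(Healthy) = 1 + 0.3·t(Mild) + 0.38·t(Healthy)
Solving: t(Mild) = 2.3887, t(Healthy) = 2.7687.
Expected weeks from Mild to Critical: 2.3887.

2.3887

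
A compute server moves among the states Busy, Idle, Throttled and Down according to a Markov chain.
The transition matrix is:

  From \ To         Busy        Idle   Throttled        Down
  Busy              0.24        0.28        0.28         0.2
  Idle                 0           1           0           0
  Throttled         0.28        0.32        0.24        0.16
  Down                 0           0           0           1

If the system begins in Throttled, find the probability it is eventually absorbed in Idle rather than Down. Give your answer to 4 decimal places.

Let h(s) be the probability of absorption at Idle starting from transient state s. Then h(Idle) = 1 and h(Down) = 0. By first-step analysis:
h(Busy) = 0.24·h(Busy) + 0.28·1 + 0.28·h(Throttled) + 0.2·0
h(Throttled) = 0.28·h(Busy) + 0.32·1 + 0.24·h(Throttled) + 0.16·0
Solving: h(Busy) = 0.6058, h(Throttled) = 0.6442.
Starting from Throttled, the probability is 0.6442.

0.6442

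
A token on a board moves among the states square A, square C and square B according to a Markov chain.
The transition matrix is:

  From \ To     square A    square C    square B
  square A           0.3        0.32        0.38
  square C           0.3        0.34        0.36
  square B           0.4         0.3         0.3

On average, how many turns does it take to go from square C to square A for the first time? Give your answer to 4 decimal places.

Let t(s) be the expected number of turns to first reach square A from state s, with t(square A) = 0. Conditioning on the first turn:
t(square C) = 1 + 0.34·t(square C) + 0.36·t(square B)
t(square B) = 1 + 0.3·t(square C) + 0.3·t(square B)
Solving: t(square C) = 2.9944, t(square B) = 2.7119.
Expected turns from square C to square A: 2.9944.

2.9944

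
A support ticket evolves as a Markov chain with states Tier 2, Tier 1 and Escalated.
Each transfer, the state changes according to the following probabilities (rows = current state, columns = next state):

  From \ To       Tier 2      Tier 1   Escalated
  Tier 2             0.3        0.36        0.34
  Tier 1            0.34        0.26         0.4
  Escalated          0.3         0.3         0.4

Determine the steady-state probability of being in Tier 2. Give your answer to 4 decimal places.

0.3123

Let the stationary distribution be π with π = πP and π_1 + π_2 + π_3 = 1.
π_1 = 0.3·π_1 + 0.34·π_2 + 0.3·π_3
π_2 = 0.36·π_1 + 0.26·π_2 + 0.3·π_3
Solving with the normalization constraint gives π = (0.3123, 0.3065, 0.3813).
So the stationary probability of Tier 2 is 0.3123.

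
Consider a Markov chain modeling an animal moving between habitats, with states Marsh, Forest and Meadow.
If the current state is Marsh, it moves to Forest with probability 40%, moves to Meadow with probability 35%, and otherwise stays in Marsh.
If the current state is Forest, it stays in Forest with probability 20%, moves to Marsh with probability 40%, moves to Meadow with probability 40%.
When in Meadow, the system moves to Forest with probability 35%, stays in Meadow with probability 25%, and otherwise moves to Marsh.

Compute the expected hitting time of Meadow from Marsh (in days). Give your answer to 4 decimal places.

2.7273

Let t(s) be the expected number of days to first reach Meadow from state s, with t(Meadow) = 0. Conditioning on the first day:
t(Marsh) = 1 + 0.25·t(Marsh) + 0.4·t(Forest)
t(Forest) = 1 + 0.4·t(Marsh) + 0.2·t(Forest)
Solving: t(Marsh) = 2.7273, t(Forest) = 2.6136.
Expected days from Marsh to Meadow: 2.7273.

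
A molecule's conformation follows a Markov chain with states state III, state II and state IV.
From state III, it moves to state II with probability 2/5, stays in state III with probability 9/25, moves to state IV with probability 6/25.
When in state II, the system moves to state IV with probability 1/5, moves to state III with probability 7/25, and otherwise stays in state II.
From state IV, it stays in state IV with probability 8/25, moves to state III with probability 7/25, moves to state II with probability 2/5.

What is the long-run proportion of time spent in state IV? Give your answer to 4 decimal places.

0.2411

Let the stationary distribution be π with π = πP and π_1 + π_2 + π_3 = 1.
π_1 = 0.36·π_1 + 0.28·π_2 + 0.28·π_3
π_2 = 0.4·π_1 + 0.52·π_2 + 0.4·π_3
Solving with the normalization constraint gives π = (0.3043, 0.4545, 0.2411).
So the stationary probability of state IV is 0.2411.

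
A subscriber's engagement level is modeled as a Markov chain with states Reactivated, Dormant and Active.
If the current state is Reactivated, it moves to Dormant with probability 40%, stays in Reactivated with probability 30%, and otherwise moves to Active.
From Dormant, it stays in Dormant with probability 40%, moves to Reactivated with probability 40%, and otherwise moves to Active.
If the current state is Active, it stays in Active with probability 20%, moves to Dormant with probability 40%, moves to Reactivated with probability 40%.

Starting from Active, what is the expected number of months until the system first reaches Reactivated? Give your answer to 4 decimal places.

2.5000

Let t(s) be the expected number of months to first reach Reactivated from state s, with t(Reactivated) = 0. Conditioning on the first month:
t(Dormant) = 1 + 0.4·t(Dormant) + 0.2·t(Active)
t(Active) = 1 + 0.4·t(Dormant) + 0.2·t(Active)
Solving: t(Dormant) = 2.5000, t(Active) = 2.5000.
Expected months from Active to Reactivated: 2.5000.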